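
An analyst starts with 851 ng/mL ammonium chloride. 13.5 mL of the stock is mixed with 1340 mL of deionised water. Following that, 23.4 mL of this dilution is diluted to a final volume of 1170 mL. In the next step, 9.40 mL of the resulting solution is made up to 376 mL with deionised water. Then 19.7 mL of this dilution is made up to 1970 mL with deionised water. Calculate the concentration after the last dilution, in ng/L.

0.0424 ng/L

Overall dilution factor = 100.3 × 50 × 40 × 100 = 2.01 × 10⁷.
851 ng/mL / 2.01 × 10⁷ = 4.24 × 10⁻⁵ ng/mL = 0.0424 ng/L.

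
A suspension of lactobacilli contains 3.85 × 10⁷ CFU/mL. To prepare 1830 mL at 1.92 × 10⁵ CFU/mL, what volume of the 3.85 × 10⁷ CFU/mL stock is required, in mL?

V₁ = C₂V₂/C₁ = 1.92 × 10⁵ × 1830 / 3.85 × 10⁷ = 9.13 mL.

9.13 mL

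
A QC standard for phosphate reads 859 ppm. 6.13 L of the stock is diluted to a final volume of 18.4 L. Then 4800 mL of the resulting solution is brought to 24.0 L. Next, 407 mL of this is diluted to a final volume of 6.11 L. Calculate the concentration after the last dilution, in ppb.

Overall dilution factor = 3.002 × 5 × 15.01 = 225.
859 ppm / 225 = 3.81 ppm = 3810 ppb.

3810 ppb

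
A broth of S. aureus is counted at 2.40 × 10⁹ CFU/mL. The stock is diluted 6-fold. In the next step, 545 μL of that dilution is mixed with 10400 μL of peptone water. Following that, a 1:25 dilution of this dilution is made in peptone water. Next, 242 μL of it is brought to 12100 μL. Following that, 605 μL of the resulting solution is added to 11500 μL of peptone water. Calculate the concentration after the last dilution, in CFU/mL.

796 CFU/mL

Overall dilution factor = 6 × 20.08 × 25 × 50 × 20.01 = 3.01 × 10⁶.
2.40 × 10⁹ CFU/mL / 3.01 × 10⁶ = 796 CFU/mL.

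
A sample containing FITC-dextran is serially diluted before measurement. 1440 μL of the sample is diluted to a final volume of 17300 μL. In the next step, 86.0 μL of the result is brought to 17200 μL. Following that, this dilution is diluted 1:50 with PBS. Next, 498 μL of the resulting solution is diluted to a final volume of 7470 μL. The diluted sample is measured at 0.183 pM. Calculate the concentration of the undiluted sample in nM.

Overall dilution factor = 12.01 × 200 × 50 × 15 = 1.80 × 10⁶.
Original = 0.183 pM × 1.80 × 10⁶ = 3.30 × 10⁵ pM = 330 nM.

330 nM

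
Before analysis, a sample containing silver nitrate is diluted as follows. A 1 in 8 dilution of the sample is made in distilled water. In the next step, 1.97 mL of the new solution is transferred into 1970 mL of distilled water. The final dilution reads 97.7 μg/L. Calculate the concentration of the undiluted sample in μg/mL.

Overall dilution factor = 8 × 1001 = 8008.
Original = 97.7 μg/L × 8008 = 7.82 × 10⁵ μg/L = 782 μg/mL.

782 μg/mL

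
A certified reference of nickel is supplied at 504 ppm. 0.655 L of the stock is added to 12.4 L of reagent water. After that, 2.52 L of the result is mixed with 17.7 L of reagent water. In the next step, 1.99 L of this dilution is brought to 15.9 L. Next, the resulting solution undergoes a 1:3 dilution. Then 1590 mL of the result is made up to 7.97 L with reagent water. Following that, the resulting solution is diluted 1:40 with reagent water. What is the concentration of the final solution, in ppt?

656 ppt

Overall dilution factor = 19.93 × 8.024 × 7.990 × 3 × 5.013 × 40 = 7.69 × 10⁵.
504 ppm / 7.69 × 10⁵ = 6.56 × 10⁻⁴ ppm = 656 ppt.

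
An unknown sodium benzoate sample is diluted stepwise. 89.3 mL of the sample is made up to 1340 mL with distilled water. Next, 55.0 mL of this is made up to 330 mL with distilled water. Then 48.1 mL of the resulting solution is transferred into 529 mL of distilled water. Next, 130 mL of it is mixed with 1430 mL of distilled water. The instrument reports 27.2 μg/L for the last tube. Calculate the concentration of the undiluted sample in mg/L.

353 mg/L

Overall dilution factor = 15.01 × 6 × 12.00 × 12 = 1.30 × 10⁴.
Original = 27.2 μg/L × 1.30 × 10⁴ = 3.53 × 10⁵ μg/L = 353 mg/L.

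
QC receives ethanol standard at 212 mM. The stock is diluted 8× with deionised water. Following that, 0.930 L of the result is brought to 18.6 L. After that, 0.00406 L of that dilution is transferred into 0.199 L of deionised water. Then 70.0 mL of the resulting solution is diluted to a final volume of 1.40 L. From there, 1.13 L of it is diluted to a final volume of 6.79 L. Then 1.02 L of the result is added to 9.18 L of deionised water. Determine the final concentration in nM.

Overall dilution factor = 8 × 20 × 50.01 × 20 × 6.009 × 10 = 9.62 × 10⁶.
212 mM / 9.62 × 10⁶ = 2.20 × 10⁻⁵ mM = 22.0 nM.

22.0 nM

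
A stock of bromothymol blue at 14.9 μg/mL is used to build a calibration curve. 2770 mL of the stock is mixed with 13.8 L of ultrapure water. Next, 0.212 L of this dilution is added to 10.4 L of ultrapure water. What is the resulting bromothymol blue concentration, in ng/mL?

Overall dilution factor = 5.982 × 50.06 = 299.
14.9 μg/mL / 299 = 0.0498 μg/mL = 49.8 ng/mL.

49.8 ng/mL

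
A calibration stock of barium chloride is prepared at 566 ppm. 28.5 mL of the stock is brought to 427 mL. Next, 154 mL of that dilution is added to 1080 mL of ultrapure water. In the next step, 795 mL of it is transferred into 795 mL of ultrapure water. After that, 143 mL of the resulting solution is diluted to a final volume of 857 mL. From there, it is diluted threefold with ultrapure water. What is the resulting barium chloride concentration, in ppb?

Overall dilution factor = 14.98 × 8.013 × 2 × 5.993 × 3 = 4317.
566 ppm / 4317 = 0.131 ppm = 131 ppb.

131 ppb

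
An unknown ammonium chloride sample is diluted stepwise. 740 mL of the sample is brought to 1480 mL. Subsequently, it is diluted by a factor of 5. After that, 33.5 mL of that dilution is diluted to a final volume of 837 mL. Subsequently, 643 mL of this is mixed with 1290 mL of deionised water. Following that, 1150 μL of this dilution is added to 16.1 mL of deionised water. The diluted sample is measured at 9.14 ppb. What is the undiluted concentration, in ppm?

Overall dilution factor = 2 × 5 × 24.99 × 3.006 × 15 = 1.13 × 10⁴.
Original = 9.14 ppb × 1.13 × 10⁴ = 1.03 × 10⁵ ppb = 103 ppm.

103 ppm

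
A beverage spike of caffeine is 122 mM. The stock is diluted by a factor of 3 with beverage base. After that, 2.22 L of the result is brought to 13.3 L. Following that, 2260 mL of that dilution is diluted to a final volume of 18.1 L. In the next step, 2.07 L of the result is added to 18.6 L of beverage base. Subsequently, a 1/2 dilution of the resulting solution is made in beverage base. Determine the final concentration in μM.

42.4 μM

Overall dilution factor = 3 × 5.991 × 8.009 × 9.986 × 2 = 2875.
122 mM / 2875 = 0.0424 mM = 42.4 μM.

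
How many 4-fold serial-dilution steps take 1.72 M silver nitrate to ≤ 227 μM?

Need 4ⁿ ≥ 7577, so n ≥ log(7577)/log(4) = 6.44.
Minimum whole steps: n = 7.

7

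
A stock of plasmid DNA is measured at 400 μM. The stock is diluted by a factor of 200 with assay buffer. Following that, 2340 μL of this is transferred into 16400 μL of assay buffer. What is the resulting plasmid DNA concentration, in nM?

Overall dilution factor = 200 × 8.009 = 1602.
400 μM / 1602 = 0.250 μM = 250 nM.

250 nM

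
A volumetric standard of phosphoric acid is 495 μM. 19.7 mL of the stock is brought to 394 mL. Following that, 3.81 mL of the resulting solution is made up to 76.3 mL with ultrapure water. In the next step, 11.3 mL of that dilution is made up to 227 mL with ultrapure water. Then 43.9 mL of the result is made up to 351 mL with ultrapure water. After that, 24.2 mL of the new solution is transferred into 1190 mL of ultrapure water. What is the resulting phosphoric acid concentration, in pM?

Overall dilution factor = 20 × 20.03 × 20.09 × 7.995 × 50.17 = 3.23 × 10⁶.
495 μM / 3.23 × 10⁶ = 1.53 × 10⁻⁴ μM = 153 pM.

153 pM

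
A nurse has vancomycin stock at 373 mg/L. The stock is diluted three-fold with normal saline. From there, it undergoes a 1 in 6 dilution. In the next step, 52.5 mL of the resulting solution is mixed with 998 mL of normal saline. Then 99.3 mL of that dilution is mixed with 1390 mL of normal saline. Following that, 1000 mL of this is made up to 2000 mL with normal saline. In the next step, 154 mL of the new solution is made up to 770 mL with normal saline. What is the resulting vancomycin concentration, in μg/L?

6.91 μg/L

Overall dilution factor = 3 × 6 × 20.01 × 15.00 × 2 × 5 = 5.40 × 10⁴.
373 mg/L / 5.40 × 10⁴ = 6.91 × 10⁻³ mg/L = 6.91 μg/L.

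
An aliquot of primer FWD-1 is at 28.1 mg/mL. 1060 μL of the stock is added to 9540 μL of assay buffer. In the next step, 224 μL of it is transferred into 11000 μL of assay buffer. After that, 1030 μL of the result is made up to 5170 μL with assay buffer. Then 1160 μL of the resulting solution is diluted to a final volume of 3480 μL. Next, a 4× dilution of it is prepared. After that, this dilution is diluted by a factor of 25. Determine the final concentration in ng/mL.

37.2 ng/mL

Overall dilution factor = 10 × 50.11 × 5.019 × 3 × 4 × 25 = 7.55 × 10⁵.
28.1 mg/mL / 7.55 × 10⁵ = 3.72 × 10⁻⁵ mg/mL = 37.2 ng/mL.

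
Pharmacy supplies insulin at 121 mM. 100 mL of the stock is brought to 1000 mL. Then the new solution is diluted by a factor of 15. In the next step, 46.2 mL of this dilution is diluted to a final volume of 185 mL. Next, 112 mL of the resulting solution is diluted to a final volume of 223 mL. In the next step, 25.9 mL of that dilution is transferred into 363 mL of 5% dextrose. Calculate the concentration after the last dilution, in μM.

Overall dilution factor = 10 × 15 × 4.004 × 1.991 × 15.02 = 1.80 × 10⁴.
121 mM / 1.80 × 10⁴ = 6.74 × 10⁻³ mM = 6.74 μM.

6.74 μM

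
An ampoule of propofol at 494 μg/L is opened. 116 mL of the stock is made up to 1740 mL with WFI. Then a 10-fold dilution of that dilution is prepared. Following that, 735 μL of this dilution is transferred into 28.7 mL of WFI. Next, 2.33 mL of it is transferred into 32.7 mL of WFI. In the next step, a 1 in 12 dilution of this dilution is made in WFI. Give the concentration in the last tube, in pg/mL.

Overall dilution factor = 15 × 10 × 40.05 × 15.03 × 12 = 1.08 × 10⁶.
494 μg/L / 1.08 × 10⁶ = 4.56 × 10⁻⁴ μg/L = 0.456 pg/mL.

0.456 pg/mL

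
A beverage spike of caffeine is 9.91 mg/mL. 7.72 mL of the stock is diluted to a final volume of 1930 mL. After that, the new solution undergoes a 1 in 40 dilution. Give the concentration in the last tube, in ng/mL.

Overall dilution factor = 250 × 40 = 1.00 × 10⁴.
9.91 mg/mL / 1.00 × 10⁴ = 9.91 × 10⁻⁴ mg/mL = 991 ng/mL.

991 ng/mL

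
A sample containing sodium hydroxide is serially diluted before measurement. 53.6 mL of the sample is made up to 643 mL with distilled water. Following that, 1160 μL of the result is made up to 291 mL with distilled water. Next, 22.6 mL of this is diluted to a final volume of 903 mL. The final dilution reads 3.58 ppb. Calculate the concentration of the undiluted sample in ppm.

430 ppm

Overall dilution factor = 12.00 × 250.9 × 39.96 = 1.20 × 10⁵.
Original = 3.58 ppb × 1.20 × 10⁵ = 4.30 × 10⁵ ppb = 430 ppm.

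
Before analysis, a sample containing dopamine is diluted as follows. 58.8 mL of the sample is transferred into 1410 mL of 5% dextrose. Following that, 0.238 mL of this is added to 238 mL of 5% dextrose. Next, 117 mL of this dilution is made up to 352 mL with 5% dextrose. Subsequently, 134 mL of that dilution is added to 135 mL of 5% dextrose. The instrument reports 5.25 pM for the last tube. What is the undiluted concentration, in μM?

Overall dilution factor = 24.98 × 1001 × 3.009 × 2.007 = 1.51 × 10⁵.
Original = 5.25 pM × 1.51 × 10⁵ = 7.93 × 10⁵ pM = 0.793 μM.

0.793 μM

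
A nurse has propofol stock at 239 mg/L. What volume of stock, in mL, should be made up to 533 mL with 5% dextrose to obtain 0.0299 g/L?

0.0299 g/L = 29.9 mg/L.
V₁ = C₂V₂/C₁ = 29.9 × 533 / 239 = 66.7 mL.

66.7 mL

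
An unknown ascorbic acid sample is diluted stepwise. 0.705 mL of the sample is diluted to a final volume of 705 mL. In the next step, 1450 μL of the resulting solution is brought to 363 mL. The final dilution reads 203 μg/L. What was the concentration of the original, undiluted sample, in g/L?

50.8 g/L

Overall dilution factor = 1000 × 250.3 = 2.50 × 10⁵.
Original = 203 μg/L × 2.50 × 10⁵ = 5.08 × 10⁷ μg/L = 50.8 g/L.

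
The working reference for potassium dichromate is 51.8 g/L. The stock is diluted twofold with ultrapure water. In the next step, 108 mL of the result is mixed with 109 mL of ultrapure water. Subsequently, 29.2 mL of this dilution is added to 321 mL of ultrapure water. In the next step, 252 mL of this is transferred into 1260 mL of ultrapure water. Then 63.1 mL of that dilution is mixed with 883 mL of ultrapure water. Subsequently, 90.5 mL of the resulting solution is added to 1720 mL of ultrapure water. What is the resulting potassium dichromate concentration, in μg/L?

Overall dilution factor = 2 × 2.009 × 11.99 × 6 × 14.99 × 20.01 = 8.67 × 10⁴.
51.8 g/L / 8.67 × 10⁴ = 5.97 × 10⁻⁴ g/L = 597 μg/L.

597 μg/L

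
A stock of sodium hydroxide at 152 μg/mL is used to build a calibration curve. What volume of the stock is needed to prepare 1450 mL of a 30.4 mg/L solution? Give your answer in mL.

290 mL

30.4 mg/L = 30.4 μg/mL.
V₁ = C₂V₂/C₁ = 30.4 × 1450 / 152 = 290 mL.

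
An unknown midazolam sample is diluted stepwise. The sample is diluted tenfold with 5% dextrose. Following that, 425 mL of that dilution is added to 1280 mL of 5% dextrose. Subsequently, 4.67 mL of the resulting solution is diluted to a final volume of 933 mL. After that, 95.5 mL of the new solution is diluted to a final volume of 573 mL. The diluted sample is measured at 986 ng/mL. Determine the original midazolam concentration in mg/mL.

47.4 mg/mL

Overall dilution factor = 10 × 4.012 × 199.8 × 6 = 4.81 × 10⁴.
Original = 986 ng/mL × 4.81 × 10⁴ = 4.74 × 10⁷ ng/mL = 47.4 mg/mL.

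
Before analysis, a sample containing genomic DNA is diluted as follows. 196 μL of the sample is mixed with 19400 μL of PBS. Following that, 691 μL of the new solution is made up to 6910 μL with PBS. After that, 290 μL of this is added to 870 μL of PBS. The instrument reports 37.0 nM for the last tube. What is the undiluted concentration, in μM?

Overall dilution factor = 99.98 × 10 × 4 = 3999.
Original = 37.0 nM × 3999 = 1.48 × 10⁵ nM = 148 μM.

148 μM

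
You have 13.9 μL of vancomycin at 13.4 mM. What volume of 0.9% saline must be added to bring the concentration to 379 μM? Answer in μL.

379 μM = 0.379 mM.
V₂ = C₁V₁/C₂ = 13.4 × 13.9 / 0.379 = 491 μL.
Diluent to add = V₂ − V₁ = 491 − 13.9 = 478 μL.

478 μL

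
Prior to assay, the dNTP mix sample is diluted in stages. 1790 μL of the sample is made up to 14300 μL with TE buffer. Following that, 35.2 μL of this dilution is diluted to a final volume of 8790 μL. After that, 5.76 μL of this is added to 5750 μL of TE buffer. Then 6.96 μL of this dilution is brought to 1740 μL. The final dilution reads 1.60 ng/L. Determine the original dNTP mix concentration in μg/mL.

797 μg/mL

Overall dilution factor = 7.989 × 249.7 × 999.3 × 250 = 4.98 × 10⁸.
Original = 1.60 ng/L × 4.98 × 10⁸ = 7.97 × 10⁸ ng/L = 797 μg/mL.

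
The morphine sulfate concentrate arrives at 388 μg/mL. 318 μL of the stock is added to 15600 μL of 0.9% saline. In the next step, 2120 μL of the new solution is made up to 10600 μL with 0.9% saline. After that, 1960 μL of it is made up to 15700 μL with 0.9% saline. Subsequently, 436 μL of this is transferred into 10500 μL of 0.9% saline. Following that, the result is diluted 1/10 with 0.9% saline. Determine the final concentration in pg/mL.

Overall dilution factor = 50.06 × 5 × 8.010 × 25.08 × 10 = 5.03 × 10⁵.
388 μg/mL / 5.03 × 10⁵ = 7.72 × 10⁻⁴ μg/mL = 772 pg/mL.

772 pg/mL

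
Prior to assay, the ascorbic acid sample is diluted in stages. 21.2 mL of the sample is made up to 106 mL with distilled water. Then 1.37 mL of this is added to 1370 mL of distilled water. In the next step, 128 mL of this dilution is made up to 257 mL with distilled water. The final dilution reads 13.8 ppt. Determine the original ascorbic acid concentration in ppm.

0.139 ppm

Overall dilution factor = 5 × 1001 × 2.008 = 1.00 × 10⁴.
Original = 13.8 ppt × 1.00 × 10⁴ = 1.39 × 10⁵ ppt = 0.139 ppm.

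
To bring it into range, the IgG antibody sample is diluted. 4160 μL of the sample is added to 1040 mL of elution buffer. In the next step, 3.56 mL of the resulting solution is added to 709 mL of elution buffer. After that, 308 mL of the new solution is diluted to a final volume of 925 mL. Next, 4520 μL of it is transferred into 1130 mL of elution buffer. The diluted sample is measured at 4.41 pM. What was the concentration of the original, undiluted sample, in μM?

167 μM

Overall dilution factor = 251 × 200.2 × 3.003 × 251 = 3.79 × 10⁷.
Original = 4.41 pM × 3.79 × 10⁷ = 1.67 × 10⁸ pM = 167 μM.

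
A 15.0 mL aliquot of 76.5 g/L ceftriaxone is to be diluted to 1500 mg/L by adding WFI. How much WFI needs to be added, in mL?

750 mL

1500 mg/L = 1.50 g/L.
V₂ = C₁V₁/C₂ = 76.5 × 15.0 / 1.50 = 765 mL.
Diluent to add = V₂ − V₁ = 765 − 15.0 = 750 mL.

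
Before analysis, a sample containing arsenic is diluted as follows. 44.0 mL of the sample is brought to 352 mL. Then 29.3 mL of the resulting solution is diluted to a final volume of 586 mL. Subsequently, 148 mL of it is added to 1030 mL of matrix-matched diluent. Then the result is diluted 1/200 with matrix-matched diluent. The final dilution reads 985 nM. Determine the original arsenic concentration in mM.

Overall dilution factor = 8 × 20 × 7.959 × 200 = 2.55 × 10⁵.
Original = 985 nM × 2.55 × 10⁵ = 2.51 × 10⁸ nM = 251 mM.

251 mM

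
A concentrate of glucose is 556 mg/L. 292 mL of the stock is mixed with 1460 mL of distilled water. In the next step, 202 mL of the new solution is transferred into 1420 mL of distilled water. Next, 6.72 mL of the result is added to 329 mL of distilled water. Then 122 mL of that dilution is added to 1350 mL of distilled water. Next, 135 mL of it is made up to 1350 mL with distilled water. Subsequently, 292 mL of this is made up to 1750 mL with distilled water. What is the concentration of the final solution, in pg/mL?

Overall dilution factor = 6 × 8.030 × 49.96 × 12.07 × 10 × 5.993 = 1.74 × 10⁶.
556 mg/L / 1.74 × 10⁶ = 3.19 × 10⁻⁴ mg/L = 319 pg/mL.

319 pg/mL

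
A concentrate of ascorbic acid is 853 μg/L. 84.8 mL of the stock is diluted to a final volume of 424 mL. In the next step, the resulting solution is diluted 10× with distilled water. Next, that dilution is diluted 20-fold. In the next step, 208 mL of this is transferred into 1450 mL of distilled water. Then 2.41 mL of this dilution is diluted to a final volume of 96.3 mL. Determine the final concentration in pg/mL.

2.68 pg/mL

Overall dilution factor = 5 × 10 × 20 × 7.971 × 39.96 = 3.19 × 10⁵.
853 μg/L / 3.19 × 10⁵ = 2.68 × 10⁻³ μg/L = 2.68 pg/mL.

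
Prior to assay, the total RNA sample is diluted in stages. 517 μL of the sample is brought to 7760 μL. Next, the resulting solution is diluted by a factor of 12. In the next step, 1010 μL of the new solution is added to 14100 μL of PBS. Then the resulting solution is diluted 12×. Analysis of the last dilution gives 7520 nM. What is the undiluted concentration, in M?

0.243 M

Overall dilution factor = 15.01 × 12 × 14.96 × 12 = 3.23 × 10⁴.
Original = 7520 nM × 3.23 × 10⁴ = 2.43 × 10⁸ nM = 0.243 M.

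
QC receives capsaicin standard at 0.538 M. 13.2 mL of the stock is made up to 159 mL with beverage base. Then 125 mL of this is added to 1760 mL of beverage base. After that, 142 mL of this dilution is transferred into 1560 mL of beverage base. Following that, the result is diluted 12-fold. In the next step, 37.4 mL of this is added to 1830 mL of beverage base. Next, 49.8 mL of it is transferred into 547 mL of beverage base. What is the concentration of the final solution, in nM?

34.4 nM

Overall dilution factor = 12.05 × 15.08 × 11.99 × 12 × 49.93 × 11.98 = 1.56 × 10⁷.
0.538 M / 1.56 × 10⁷ = 3.44 × 10⁻⁸ M = 34.4 nM.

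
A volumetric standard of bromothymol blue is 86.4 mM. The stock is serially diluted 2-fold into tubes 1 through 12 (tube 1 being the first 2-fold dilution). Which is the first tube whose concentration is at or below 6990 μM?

Tube n has concentration 86.4 mM / 2ⁿ.
Need 2ⁿ ≥ 86.4 mM / 6990 μM = 12.4, so n ≥ 3.63.
First such tube: n = 4.

tube 4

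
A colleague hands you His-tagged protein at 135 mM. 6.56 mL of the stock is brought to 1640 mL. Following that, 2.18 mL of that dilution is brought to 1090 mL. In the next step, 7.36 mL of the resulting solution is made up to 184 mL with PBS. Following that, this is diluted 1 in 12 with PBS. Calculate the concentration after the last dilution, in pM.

Overall dilution factor = 250 × 500 × 25 × 12 = 3.75 × 10⁷.
135 mM / 3.75 × 10⁷ = 3.60 × 10⁻⁶ mM = 3600 pM.

3600 pM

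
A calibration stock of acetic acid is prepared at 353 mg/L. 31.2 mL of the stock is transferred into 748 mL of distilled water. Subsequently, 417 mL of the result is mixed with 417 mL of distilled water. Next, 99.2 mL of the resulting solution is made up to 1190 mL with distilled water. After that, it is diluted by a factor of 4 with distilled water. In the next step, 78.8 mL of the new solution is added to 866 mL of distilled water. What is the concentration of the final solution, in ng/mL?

Overall dilution factor = 24.97 × 2 × 12.00 × 4 × 11.99 = 2.87 × 10⁴.
353 mg/L / 2.87 × 10⁴ = 0.0123 mg/L = 12.3 ng/mL.

12.3 ng/mL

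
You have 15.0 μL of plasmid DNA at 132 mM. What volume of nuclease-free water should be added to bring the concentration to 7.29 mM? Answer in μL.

V₂ = C₁V₁/C₂ = 132 × 15.0 / 7.29 = 272 μL.
Diluent to add = V₂ − V₁ = 272 − 15.0 = 257 μL.

257 μL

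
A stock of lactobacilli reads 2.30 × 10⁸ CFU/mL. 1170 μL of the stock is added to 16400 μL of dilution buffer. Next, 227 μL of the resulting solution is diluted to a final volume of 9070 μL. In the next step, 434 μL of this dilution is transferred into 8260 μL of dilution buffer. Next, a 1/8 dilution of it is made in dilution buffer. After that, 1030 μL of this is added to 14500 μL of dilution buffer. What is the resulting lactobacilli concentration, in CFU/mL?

159 CFU/mL

Overall dilution factor = 15.02 × 39.96 × 20.03 × 8 × 15.08 = 1.45 × 10⁶.
2.30 × 10⁸ CFU/mL / 1.45 × 10⁶ = 159 CFU/mL.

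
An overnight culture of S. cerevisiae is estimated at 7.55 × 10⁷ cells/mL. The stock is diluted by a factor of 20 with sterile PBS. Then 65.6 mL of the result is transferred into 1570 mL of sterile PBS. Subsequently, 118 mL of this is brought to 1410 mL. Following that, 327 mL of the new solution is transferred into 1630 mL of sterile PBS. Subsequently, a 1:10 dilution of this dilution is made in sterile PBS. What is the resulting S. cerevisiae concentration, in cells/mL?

212 cells/mL

Overall dilution factor = 20 × 24.93 × 11.95 × 5.985 × 10 = 3.57 × 10⁵.
7.55 × 10⁷ cells/mL / 3.57 × 10⁵ = 212 cells/mL.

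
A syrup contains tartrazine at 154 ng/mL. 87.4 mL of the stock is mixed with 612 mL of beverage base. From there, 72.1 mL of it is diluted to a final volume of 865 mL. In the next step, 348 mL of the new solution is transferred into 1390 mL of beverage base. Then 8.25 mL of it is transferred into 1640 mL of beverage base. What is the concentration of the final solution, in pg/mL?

1.61 pg/mL

Overall dilution factor = 8.002 × 12.00 × 4.994 × 199.8 = 9.58 × 10⁴.
154 ng/mL / 9.58 × 10⁴ = 1.61 × 10⁻³ ng/mL = 1.61 pg/mL.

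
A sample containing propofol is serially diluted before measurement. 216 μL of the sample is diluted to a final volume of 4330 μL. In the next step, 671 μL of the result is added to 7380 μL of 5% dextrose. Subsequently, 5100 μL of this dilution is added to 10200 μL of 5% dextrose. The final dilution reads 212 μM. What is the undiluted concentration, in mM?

153 mM

Overall dilution factor = 20.05 × 12.00 × 3 = 722.
Original = 212 μM × 722 = 1.53 × 10⁵ μM = 153 mM.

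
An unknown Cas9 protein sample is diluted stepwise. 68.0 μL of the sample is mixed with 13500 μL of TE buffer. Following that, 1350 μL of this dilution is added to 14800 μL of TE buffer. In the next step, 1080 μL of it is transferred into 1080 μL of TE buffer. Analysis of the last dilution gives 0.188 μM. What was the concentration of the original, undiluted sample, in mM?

0.897 mM

Overall dilution factor = 199.5 × 11.96 × 2 = 4774.
Original = 0.188 μM × 4774 = 897 μM = 0.897 mM.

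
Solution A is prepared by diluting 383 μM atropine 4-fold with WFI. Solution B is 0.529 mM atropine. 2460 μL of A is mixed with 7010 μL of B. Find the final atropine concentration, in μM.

C_A = 383 μM / 4 = 95.8 μM.
C_B = 0.529 mM = 529 μM.
C_mix = (C_A·V_A + C_B·V_B)/(V_A + V_B) = (95.8×2460 + 529×7010) / 9470 = 416 μM.

416 μM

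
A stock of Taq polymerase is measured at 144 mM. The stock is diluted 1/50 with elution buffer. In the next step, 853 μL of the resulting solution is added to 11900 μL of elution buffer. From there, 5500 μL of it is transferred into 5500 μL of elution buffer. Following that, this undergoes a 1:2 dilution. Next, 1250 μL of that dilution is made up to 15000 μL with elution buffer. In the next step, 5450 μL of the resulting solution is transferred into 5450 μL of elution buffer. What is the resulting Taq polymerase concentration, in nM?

2010 nM

Overall dilution factor = 50 × 14.95 × 2 × 2 × 12 × 2 = 7.18 × 10⁴.
144 mM / 7.18 × 10⁴ = 2.01 × 10⁻³ mM = 2010 nM.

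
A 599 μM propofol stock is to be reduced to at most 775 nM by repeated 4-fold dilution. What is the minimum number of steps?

5

Need 4ⁿ ≥ 773, so n ≥ log(773)/log(4) = 4.80.
Minimum whole steps: n = 5.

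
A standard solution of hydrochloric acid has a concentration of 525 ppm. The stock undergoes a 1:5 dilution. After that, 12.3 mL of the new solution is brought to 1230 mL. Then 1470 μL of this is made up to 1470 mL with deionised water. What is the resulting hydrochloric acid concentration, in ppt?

1050 ppt

Overall dilution factor = 5 × 100 × 1000 = 5.00 × 10⁵.
525 ppm / 5.00 × 10⁵ = 1.05 × 10⁻³ ppm = 1050 ppt.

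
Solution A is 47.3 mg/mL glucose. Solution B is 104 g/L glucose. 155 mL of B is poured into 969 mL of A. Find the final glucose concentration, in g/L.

55.1 g/L

C_B = 104 g/L = 104 mg/mL.
C_mix = (C_A·V_A + C_B·V_B)/(V_A + V_B) = (47.3×969 + 104×155) / 1124 = 55.1 mg/mL = 55.1 g/L.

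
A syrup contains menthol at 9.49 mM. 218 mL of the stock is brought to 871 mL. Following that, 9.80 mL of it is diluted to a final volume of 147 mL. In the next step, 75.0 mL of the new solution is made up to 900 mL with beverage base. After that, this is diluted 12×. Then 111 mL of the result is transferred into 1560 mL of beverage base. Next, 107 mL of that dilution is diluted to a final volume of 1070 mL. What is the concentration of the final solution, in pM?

7300 pM

Overall dilution factor = 3.995 × 15 × 12 × 12 × 15.05 × 10 = 1.30 × 10⁶.
9.49 mM / 1.30 × 10⁶ = 7.30 × 10⁻⁶ mM = 7300 pM.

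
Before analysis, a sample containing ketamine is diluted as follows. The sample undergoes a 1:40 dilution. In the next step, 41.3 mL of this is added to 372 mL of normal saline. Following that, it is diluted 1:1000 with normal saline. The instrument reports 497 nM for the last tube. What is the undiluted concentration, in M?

0.199 M

Overall dilution factor = 40 × 10.01 × 1000 = 4.00 × 10⁵.
Original = 497 nM × 4.00 × 10⁵ = 1.99 × 10⁸ nM = 0.199 M.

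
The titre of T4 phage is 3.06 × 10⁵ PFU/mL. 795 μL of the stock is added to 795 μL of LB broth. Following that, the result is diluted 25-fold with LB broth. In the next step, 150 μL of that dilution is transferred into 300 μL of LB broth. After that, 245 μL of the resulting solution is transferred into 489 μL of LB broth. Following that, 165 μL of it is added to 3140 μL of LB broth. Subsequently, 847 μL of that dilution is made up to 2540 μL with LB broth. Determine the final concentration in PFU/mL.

11.3 PFU/mL

Overall dilution factor = 2 × 25 × 3 × 2.996 × 20.03 × 2.999 = 2.70 × 10⁴.
3.06 × 10⁵ PFU/mL / 2.70 × 10⁴ = 11.3 PFU/mL.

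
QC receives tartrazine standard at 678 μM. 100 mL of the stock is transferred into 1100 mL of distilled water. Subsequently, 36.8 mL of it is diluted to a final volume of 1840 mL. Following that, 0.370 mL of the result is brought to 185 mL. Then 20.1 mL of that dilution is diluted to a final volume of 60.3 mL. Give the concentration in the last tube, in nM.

0.753 nM

Overall dilution factor = 12 × 50 × 500 × 3 = 9.00 × 10⁵.
678 μM / 9.00 × 10⁵ = 7.53 × 10⁻⁴ μM = 0.753 nM.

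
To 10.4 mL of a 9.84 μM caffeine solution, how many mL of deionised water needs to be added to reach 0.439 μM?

223 mL

V₂ = C₁V₁/C₂ = 9.84 × 10.4 / 0.439 = 233 mL.
Diluent to add = V₂ − V₁ = 233 − 10.4 = 223 mL.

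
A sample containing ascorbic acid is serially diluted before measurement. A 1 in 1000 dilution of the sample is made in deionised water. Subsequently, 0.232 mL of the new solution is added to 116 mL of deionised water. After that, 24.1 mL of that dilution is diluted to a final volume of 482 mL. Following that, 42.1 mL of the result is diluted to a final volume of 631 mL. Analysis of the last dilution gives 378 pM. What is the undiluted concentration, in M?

0.0568 M

Overall dilution factor = 1000 × 501 × 20 × 14.99 = 1.50 × 10⁸.
Original = 378 pM × 1.50 × 10⁸ = 5.68 × 10¹⁰ pM = 0.0568 M.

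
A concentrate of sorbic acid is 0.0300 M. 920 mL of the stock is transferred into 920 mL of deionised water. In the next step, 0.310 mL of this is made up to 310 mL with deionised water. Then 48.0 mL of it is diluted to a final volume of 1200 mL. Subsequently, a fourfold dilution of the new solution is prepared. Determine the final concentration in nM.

Overall dilution factor = 2 × 1000 × 25 × 4 = 2.00 × 10⁵.
0.0300 M / 2.00 × 10⁵ = 1.50 × 10⁻⁷ M = 150 nM.

150 nM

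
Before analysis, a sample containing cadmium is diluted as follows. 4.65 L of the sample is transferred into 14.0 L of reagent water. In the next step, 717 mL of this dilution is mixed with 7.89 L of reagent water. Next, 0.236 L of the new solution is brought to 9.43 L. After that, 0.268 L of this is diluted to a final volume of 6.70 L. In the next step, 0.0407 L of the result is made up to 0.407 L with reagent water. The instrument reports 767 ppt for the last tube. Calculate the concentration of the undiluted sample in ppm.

Overall dilution factor = 4.011 × 12.00 × 39.96 × 25 × 10 = 4.81 × 10⁵.
Original = 767 ppt × 4.81 × 10⁵ = 3.69 × 10⁸ ppt = 369 ppm.

369 ppm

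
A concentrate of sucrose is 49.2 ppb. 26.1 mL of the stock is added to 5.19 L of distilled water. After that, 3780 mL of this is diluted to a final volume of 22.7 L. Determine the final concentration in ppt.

41.0 ppt

Overall dilution factor = 199.9 × 6.005 = 1200.
49.2 ppb / 1200 = 0.0410 ppb = 41.0 ppt.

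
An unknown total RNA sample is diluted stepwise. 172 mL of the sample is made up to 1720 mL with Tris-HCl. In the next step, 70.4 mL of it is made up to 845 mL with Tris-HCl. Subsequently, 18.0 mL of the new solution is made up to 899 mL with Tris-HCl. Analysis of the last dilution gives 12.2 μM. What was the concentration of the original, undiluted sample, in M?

Overall dilution factor = 10 × 12.00 × 49.94 = 5995.
Original = 12.2 μM × 5995 = 7.31 × 10⁴ μM = 0.0731 M.

0.0731 M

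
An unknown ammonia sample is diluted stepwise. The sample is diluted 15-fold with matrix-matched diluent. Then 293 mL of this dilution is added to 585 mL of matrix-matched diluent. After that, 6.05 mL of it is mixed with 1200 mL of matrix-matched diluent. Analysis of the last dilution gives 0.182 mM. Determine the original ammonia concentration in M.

Overall dilution factor = 15 × 2.997 × 199.3 = 8960.
Original = 0.182 mM × 8960 = 1631 mM = 1.63 M.

1.63 M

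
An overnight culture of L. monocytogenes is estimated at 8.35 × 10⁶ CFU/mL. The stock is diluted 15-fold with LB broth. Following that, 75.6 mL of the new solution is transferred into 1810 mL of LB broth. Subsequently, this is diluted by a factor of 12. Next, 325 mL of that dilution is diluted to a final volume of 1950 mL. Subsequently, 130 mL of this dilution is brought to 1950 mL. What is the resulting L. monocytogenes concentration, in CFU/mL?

20.7 CFU/mL

Overall dilution factor = 15 × 24.94 × 12 × 6 × 15 = 4.04 × 10⁵.
8.35 × 10⁶ CFU/mL / 4.04 × 10⁵ = 20.7 CFU/mL.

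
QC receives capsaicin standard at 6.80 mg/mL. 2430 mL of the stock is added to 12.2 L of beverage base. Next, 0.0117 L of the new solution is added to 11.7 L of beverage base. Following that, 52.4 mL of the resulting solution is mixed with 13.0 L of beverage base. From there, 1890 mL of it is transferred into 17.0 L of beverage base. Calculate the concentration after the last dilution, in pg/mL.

453 pg/mL

Overall dilution factor = 6.021 × 1001 × 249.1 × 9.995 = 1.50 × 10⁷.
6.80 mg/mL / 1.50 × 10⁷ = 4.53 × 10⁻⁷ mg/mL = 453 pg/mL.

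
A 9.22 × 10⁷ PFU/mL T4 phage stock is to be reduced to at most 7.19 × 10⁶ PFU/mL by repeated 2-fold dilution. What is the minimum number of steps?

4

Need 2ⁿ ≥ 12.8, so n ≥ log(12.8)/log(2) = 3.68.
Minimum whole steps: n = 4.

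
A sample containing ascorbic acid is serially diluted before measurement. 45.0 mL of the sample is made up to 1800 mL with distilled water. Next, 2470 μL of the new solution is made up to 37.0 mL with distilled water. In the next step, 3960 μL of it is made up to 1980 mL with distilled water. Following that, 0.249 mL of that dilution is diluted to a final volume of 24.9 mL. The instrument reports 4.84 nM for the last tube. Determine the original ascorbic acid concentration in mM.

145 mM

Overall dilution factor = 40 × 14.98 × 500 × 100 = 3.00 × 10⁷.
Original = 4.84 nM × 3.00 × 10⁷ = 1.45 × 10⁸ nM = 145 mM.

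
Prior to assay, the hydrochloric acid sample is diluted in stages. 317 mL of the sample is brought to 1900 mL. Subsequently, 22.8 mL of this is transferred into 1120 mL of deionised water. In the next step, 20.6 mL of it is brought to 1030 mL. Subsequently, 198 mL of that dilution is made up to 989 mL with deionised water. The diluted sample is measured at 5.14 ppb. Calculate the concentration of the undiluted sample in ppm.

Overall dilution factor = 5.994 × 50.12 × 50 × 4.995 = 7.50 × 10⁴.
Original = 5.14 ppb × 7.50 × 10⁴ = 3.86 × 10⁵ ppb = 386 ppm.

386 ppm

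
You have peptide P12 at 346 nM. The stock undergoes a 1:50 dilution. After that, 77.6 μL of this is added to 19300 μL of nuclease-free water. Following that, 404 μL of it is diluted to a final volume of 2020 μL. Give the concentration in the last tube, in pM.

5.54 pM

Overall dilution factor = 50 × 249.7 × 5 = 6.24 × 10⁴.
346 nM / 6.24 × 10⁴ = 5.54 × 10⁻³ nM = 5.54 pM.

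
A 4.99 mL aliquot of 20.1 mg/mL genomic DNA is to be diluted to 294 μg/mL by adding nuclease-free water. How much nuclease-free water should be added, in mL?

336 mL

294 μg/mL = 0.294 mg/mL.
V₂ = C₁V₁/C₂ = 20.1 × 4.99 / 0.294 = 341 mL.
Diluent to add = V₂ − V₁ = 341 − 4.99 = 336 mL.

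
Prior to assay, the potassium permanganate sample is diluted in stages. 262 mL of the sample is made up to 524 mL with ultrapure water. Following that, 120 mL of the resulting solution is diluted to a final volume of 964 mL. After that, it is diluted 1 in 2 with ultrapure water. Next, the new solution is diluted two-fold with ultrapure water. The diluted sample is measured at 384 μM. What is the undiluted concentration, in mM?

24.7 mM

Overall dilution factor = 2 × 8.033 × 2 × 2 = 64.3.
Original = 384 μM × 64.3 = 2.47 × 10⁴ μM = 24.7 mM.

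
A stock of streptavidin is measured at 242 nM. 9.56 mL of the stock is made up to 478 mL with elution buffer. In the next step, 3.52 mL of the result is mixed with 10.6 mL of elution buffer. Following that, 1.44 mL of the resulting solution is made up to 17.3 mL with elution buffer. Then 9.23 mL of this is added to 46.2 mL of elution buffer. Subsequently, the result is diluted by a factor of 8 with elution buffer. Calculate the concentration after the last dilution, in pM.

2.09 pM

Overall dilution factor = 50 × 4.011 × 12.01 × 6.005 × 8 = 1.16 × 10⁵.
242 nM / 1.16 × 10⁵ = 2.09 × 10⁻³ nM = 2.09 pM.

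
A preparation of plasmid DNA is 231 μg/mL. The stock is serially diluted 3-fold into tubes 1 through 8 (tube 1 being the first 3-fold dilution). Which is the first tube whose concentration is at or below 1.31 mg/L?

tube 5

Tube n has concentration 231 μg/mL / 3ⁿ.
Need 3ⁿ ≥ 231 μg/mL / 1.31 mg/L = 176, so n ≥ 4.71.
First such tube: n = 5.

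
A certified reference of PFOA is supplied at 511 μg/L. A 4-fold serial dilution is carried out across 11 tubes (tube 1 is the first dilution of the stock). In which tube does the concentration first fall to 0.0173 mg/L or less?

tube 3

Tube n has concentration 511 μg/L / 4ⁿ.
Need 4ⁿ ≥ 511 μg/L / 0.0173 mg/L = 29.5, so n ≥ 2.44.
First such tube: n = 3.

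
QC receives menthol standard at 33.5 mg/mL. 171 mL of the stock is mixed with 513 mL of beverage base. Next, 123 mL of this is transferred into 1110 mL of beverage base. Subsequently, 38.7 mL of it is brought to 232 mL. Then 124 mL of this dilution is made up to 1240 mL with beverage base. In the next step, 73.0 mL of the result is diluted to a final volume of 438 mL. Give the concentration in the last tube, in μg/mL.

2.32 μg/mL

Overall dilution factor = 4 × 10.02 × 5.995 × 10 × 6 = 1.44 × 10⁴.
33.5 mg/mL / 1.44 × 10⁴ = 2.32 × 10⁻³ mg/mL = 2.32 μg/mL.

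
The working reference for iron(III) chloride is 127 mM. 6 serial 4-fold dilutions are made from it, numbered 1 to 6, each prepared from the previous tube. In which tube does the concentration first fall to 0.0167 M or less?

Tube n has concentration 127 mM / 4ⁿ.
Need 4ⁿ ≥ 127 mM / 0.0167 M = 7.60, so n ≥ 1.46.
First such tube: n = 2.

tube 2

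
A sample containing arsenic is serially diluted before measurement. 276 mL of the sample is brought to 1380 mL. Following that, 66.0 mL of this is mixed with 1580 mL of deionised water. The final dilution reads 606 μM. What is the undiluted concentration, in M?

0.0756 M

Overall dilution factor = 5 × 24.94 = 125.
Original = 606 μM × 125 = 7.56 × 10⁴ μM = 0.0756 M.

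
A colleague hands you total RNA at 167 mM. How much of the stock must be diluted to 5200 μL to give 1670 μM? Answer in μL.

52.0 μL

1670 μM = 1.67 mM.
V₁ = C₂V₂/C₁ = 1.67 × 5200 / 167 = 52.0 μL.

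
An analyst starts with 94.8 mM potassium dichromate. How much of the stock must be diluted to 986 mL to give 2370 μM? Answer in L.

0.0246 L

2370 μM = 2.37 mM.
V₁ = C₂V₂/C₁ = 2.37 × 986 / 94.8 = 24.6 mL = 0.0246 L.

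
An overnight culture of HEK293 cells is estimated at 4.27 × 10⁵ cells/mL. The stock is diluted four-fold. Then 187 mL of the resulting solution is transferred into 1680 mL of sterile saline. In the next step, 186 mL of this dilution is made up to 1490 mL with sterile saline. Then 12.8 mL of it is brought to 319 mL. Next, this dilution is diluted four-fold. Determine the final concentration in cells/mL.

13.4 cells/mL

Overall dilution factor = 4 × 9.984 × 8.011 × 24.92 × 4 = 3.19 × 10⁴.
4.27 × 10⁵ cells/mL / 3.19 × 10⁴ = 13.4 cells/mL.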